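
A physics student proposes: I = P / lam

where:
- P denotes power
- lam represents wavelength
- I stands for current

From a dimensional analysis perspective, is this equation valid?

No

P (power) has dimensions [L^2 M T^-3].
lam (wavelength) has dimensions [L].
I (current) has dimensions [I].

Left side: [I]
Right side: [L M T^-3]

The two sides have different dimensions, so the equation is NOT dimensionally consistent.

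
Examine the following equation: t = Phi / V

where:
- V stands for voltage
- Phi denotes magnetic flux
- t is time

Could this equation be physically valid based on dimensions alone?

Yes

V (voltage) has dimensions [I^-1 L^2 M T^-3].
Phi (magnetic flux) has dimensions [I^-1 L^2 M T^-2].
t (time) has dimensions [T].

Left side: [T]
Right side: [T]

Both sides have the same dimensions, so the equation is dimensionally consistent.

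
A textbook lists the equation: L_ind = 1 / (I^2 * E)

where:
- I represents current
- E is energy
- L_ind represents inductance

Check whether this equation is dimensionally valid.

No

I (current) has dimensions [I].
E (energy) has dimensions [L^2 M T^-2].
L_ind (inductance) has dimensions [I^-2 L^2 M T^-2].

Left side: [I^-2 L^2 M T^-2]
Right side: [I^-2 L^-2 M^-1 T^2]

The two sides have different dimensions, so the equation is NOT dimensionally consistent.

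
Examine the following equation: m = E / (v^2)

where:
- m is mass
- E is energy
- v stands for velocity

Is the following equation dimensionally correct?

Yes

m (mass) has dimensions [M].
E (energy) has dimensions [L^2 M T^-2].
v (velocity) has dimensions [L T^-1].

Left side: [M]
Right side: [M]

Both sides have the same dimensions, so the equation is dimensionally consistent.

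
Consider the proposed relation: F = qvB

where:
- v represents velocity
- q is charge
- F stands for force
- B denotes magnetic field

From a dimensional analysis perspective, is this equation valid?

Yes

v (velocity) has dimensions [L T^-1].
q (charge) has dimensions [I T].
F (force) has dimensions [L M T^-2].
B (magnetic field) has dimensions [I^-1 M T^-2].

Left side: [L M T^-2]
Right side: [L M T^-2]

Both sides have the same dimensions, so the equation is dimensionally consistent.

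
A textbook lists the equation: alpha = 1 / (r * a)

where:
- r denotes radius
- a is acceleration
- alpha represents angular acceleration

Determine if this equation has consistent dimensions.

No

r (radius) has dimensions [L].
a (acceleration) has dimensions [L T^-2].
alpha (angular acceleration) has dimensions [T^-2].

Left side: [T^-2]
Right side: [L^-2 T^2]

The two sides have different dimensions, so the equation is NOT dimensionally consistent.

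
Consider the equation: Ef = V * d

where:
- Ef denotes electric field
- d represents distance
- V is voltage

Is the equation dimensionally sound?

No

Ef (electric field) has dimensions [I^-1 L M T^-3].
d (distance) has dimensions [L].
V (voltage) has dimensions [I^-1 L^2 M T^-3].

Left side: [I^-1 L M T^-3]
Right side: [I^-1 L^3 M T^-3]

The two sides have different dimensions, so the equation is NOT dimensionally consistent.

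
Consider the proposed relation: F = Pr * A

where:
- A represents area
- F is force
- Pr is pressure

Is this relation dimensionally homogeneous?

Yes

A (area) has dimensions [L^2].
F (force) has dimensions [L M T^-2].
Pr (pressure) has dimensions [L^-1 M T^-2].

Left side: [L M T^-2]
Right side: [L M T^-2]

Both sides have the same dimensions, so the equation is dimensionally consistent.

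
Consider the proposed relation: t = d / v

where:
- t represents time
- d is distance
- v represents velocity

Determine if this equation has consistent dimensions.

Yes

t (time) has dimensions [T].
d (distance) has dimensions [L].
v (velocity) has dimensions [L T^-1].

Left side: [T]
Right side: [T]

Both sides have the same dimensions, so the equation is dimensionally consistent.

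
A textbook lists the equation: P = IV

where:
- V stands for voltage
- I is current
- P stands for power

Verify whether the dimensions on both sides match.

Yes

V (voltage) has dimensions [I^-1 L^2 M T^-3].
I (current) has dimensions [I].
P (power) has dimensions [L^2 M T^-3].

Left side: [L^2 M T^-3]
Right side: [L^2 M T^-3]

Both sides have the same dimensions, so the equation is dimensionally consistent.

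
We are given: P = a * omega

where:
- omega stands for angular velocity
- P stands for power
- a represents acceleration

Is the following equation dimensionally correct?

No

omega (angular velocity) has dimensions [T^-1].
P (power) has dimensions [L^2 M T^-3].
a (acceleration) has dimensions [L T^-2].

Left side: [L^2 M T^-3]
Right side: [L T^-3]

The two sides have different dimensions, so the equation is NOT dimensionally consistent.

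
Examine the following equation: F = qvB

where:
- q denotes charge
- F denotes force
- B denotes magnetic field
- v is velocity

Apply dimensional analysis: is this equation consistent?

Yes

q (charge) has dimensions [I T].
F (force) has dimensions [L M T^-2].
B (magnetic field) has dimensions [I^-1 M T^-2].
v (velocity) has dimensions [L T^-1].

Left side: [L M T^-2]
Right side: [L M T^-2]

Both sides have the same dimensions, so the equation is dimensionally consistent.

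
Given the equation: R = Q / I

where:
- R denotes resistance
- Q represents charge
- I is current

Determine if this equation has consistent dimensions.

No

R (resistance) has dimensions [I^-2 L^2 M T^-3].
Q (charge) has dimensions [I T].
I (current) has dimensions [I].

Left side: [I^-2 L^2 M T^-3]
Right side: [T]

The two sides have different dimensions, so the equation is NOT dimensionally consistent.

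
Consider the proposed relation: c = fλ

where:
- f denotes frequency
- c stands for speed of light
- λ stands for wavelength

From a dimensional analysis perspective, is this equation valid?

Yes

f (frequency) has dimensions [T^-1].
c (speed of light) has dimensions [L T^-1].
λ (wavelength) has dimensions [L].

Left side: [L T^-1]
Right side: [L T^-1]

Both sides have the same dimensions, so the equation is dimensionally consistent.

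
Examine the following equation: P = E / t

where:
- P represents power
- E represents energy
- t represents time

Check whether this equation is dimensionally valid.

Yes

P (power) has dimensions [L^2 M T^-3].
E (energy) has dimensions [L^2 M T^-2].
t (time) has dimensions [T].

Left side: [L^2 M T^-3]
Right side: [L^2 M T^-3]

Both sides have the same dimensions, so the equation is dimensionally consistent.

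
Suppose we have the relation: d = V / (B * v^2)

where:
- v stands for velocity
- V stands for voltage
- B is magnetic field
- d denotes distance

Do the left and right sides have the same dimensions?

No

v (velocity) has dimensions [L T^-1].
V (voltage) has dimensions [I^-1 L^2 M T^-3].
B (magnetic field) has dimensions [I^-1 M T^-2].
d (distance) has dimensions [L].

Left side: [L]
Right side: [T]

The two sides have different dimensions, so the equation is NOT dimensionally consistent.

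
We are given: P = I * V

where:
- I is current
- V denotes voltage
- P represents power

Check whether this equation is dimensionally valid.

Yes

I (current) has dimensions [I].
V (voltage) has dimensions [I^-1 L^2 M T^-3].
P (power) has dimensions [L^2 M T^-3].

Left side: [L^2 M T^-3]
Right side: [L^2 M T^-3]

Both sides have the same dimensions, so the equation is dimensionally consistent.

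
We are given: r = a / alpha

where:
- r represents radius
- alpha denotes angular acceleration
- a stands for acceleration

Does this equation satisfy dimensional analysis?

Yes

r (radius) has dimensions [L].
alpha (angular acceleration) has dimensions [T^-2].
a (acceleration) has dimensions [L T^-2].

Left side: [L]
Right side: [L]

Both sides have the same dimensions, so the equation is dimensionally consistent.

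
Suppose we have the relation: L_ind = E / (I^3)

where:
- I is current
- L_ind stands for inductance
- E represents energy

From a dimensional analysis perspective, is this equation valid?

No

I (current) has dimensions [I].
L_ind (inductance) has dimensions [I^-2 L^2 M T^-2].
E (energy) has dimensions [L^2 M T^-2].

Left side: [I^-2 L^2 M T^-2]
Right side: [I^-3 L^2 M T^-2]

The two sides have different dimensions, so the equation is NOT dimensionally consistent.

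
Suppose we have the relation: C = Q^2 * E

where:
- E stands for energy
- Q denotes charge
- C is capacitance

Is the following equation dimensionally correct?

No

E (energy) has dimensions [L^2 M T^-2].
Q (charge) has dimensions [I T].
C (capacitance) has dimensions [I^2 L^-2 M^-1 T^4].

Left side: [I^2 L^-2 M^-1 T^4]
Right side: [I^2 L^2 M]

The two sides have different dimensions, so the equation is NOT dimensionally consistent.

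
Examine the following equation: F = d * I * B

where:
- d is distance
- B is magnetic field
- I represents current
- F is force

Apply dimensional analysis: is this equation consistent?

Yes

d (distance) has dimensions [L].
B (magnetic field) has dimensions [I^-1 M T^-2].
I (current) has dimensions [I].
F (force) has dimensions [L M T^-2].

Left side: [L M T^-2]
Right side: [L M T^-2]

Both sides have the same dimensions, so the equation is dimensionally consistent.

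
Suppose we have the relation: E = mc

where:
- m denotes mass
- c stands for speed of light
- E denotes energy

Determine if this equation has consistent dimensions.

No

m (mass) has dimensions [M].
c (speed of light) has dimensions [L T^-1].
E (energy) has dimensions [L^2 M T^-2].

Left side: [L^2 M T^-2]
Right side: [L M T^-1]

The two sides have different dimensions, so the equation is NOT dimensionally consistent.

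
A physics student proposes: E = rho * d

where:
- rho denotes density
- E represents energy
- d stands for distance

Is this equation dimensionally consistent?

No

rho (density) has dimensions [L^-3 M].
E (energy) has dimensions [L^2 M T^-2].
d (distance) has dimensions [L].

Left side: [L^2 M T^-2]
Right side: [L^-2 M]

The two sides have different dimensions, so the equation is NOT dimensionally consistent.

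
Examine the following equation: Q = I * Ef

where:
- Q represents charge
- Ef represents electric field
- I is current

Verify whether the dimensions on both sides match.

No

Q (charge) has dimensions [I T].
Ef (electric field) has dimensions [I^-1 L M T^-3].
I (current) has dimensions [I].

Left side: [I T]
Right side: [L M T^-3]

The two sides have different dimensions, so the equation is NOT dimensionally consistent.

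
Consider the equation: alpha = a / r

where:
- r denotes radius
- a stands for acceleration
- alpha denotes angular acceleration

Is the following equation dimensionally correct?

Yes

r (radius) has dimensions [L].
a (acceleration) has dimensions [L T^-2].
alpha (angular acceleration) has dimensions [T^-2].

Left side: [T^-2]
Right side: [T^-2]

Both sides have the same dimensions, so the equation is dimensionally consistent.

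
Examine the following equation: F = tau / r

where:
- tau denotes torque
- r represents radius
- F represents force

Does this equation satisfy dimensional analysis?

Yes

tau (torque) has dimensions [L^2 M T^-2].
r (radius) has dimensions [L].
F (force) has dimensions [L M T^-2].

Left side: [L M T^-2]
Right side: [L M T^-2]

Both sides have the same dimensions, so the equation is dimensionally consistent.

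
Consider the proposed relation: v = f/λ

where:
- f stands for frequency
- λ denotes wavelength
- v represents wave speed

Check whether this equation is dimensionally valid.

No

f (frequency) has dimensions [T^-1].
λ (wavelength) has dimensions [L].
v (wave speed) has dimensions [L T^-1].

Left side: [L T^-1]
Right side: [L^-1 T^-1]

The two sides have different dimensions, so the equation is NOT dimensionally consistent.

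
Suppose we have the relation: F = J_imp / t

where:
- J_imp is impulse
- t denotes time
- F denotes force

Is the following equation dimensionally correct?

Yes

J_imp (impulse) has dimensions [L M T^-1].
t (time) has dimensions [T].
F (force) has dimensions [L M T^-2].

Left side: [L M T^-2]
Right side: [L M T^-2]

Both sides have the same dimensions, so the equation is dimensionally consistent.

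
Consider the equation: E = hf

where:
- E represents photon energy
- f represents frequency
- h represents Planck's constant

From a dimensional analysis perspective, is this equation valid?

Yes

E (photon energy) has dimensions [L^2 M T^-2].
f (frequency) has dimensions [T^-1].
h (Planck's constant) has dimensions [L^2 M T^-1].

Left side: [L^2 M T^-2]
Right side: [L^2 M T^-2]

Both sides have the same dimensions, so the equation is dimensionally consistent.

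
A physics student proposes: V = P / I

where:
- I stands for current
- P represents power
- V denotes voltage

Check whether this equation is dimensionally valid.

Yes

I (current) has dimensions [I].
P (power) has dimensions [L^2 M T^-3].
V (voltage) has dimensions [I^-1 L^2 M T^-3].

Left side: [I^-1 L^2 M T^-3]
Right side: [I^-1 L^2 M T^-3]

Both sides have the same dimensions, so the equation is dimensionally consistent.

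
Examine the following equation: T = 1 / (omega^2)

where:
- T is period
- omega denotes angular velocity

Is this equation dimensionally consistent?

No

T (period) has dimensions [T].
omega (angular velocity) has dimensions [T^-1].

Left side: [T]
Right side: [T^2]

The two sides have different dimensions, so the equation is NOT dimensionally consistent.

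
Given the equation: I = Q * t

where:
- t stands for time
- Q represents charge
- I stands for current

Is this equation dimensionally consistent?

No

t (time) has dimensions [T].
Q (charge) has dimensions [I T].
I (current) has dimensions [I].

Left side: [I]
Right side: [I T^2]

The two sides have different dimensions, so the equation is NOT dimensionally consistent.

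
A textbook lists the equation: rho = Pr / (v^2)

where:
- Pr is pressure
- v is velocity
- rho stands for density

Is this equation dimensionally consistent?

Yes

Pr (pressure) has dimensions [L^-1 M T^-2].
v (velocity) has dimensions [L T^-1].
rho (density) has dimensions [L^-3 M].

Left side: [L^-3 M]
Right side: [L^-3 M]

Both sides have the same dimensions, so the equation is dimensionally consistent.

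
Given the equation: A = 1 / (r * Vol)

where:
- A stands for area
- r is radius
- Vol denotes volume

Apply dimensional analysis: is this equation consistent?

No

A (area) has dimensions [L^2].
r (radius) has dimensions [L].
Vol (volume) has dimensions [L^3].

Left side: [L^2]
Right side: [L^-4]

The two sides have different dimensions, so the equation is NOT dimensionally consistent.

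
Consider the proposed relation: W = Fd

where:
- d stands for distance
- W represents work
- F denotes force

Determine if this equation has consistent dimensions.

Yes

d (distance) has dimensions [L].
W (work) has dimensions [L^2 M T^-2].
F (force) has dimensions [L M T^-2].

Left side: [L^2 M T^-2]
Right side: [L^2 M T^-2]

Both sides have the same dimensions, so the equation is dimensionally consistent.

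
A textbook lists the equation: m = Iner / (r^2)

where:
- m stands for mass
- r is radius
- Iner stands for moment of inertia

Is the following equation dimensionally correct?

Yes

m (mass) has dimensions [M].
r (radius) has dimensions [L].
Iner (moment of inertia) has dimensions [L^2 M].

Left side: [M]
Right side: [M]

Both sides have the same dimensions, so the equation is dimensionally consistent.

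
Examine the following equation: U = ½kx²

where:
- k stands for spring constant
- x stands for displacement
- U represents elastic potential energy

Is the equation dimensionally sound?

Yes

k (spring constant) has dimensions [M T^-2].
x (displacement) has dimensions [L].
U (elastic potential energy) has dimensions [L^2 M T^-2].

Left side: [L^2 M T^-2]
Right side: [L^2 M T^-2]

Both sides have the same dimensions, so the equation is dimensionally consistent.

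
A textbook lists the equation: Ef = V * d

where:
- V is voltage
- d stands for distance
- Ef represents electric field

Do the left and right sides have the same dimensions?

No

V (voltage) has dimensions [I^-1 L^2 M T^-3].
d (distance) has dimensions [L].
Ef (electric field) has dimensions [I^-1 L M T^-3].

Left side: [I^-1 L M T^-3]
Right side: [I^-1 L^3 M T^-3]

The two sides have different dimensions, so the equation is NOT dimensionally consistent.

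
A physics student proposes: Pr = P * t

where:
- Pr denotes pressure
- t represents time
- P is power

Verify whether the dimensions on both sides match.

No

Pr (pressure) has dimensions [L^-1 M T^-2].
t (time) has dimensions [T].
P (power) has dimensions [L^2 M T^-3].

Left side: [L^-1 M T^-2]
Right side: [L^2 M T^-2]

The two sides have different dimensions, so the equation is NOT dimensionally consistent.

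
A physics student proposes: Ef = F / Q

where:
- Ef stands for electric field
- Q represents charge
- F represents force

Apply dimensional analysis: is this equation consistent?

Yes

Ef (electric field) has dimensions [I^-1 L M T^-3].
Q (charge) has dimensions [I T].
F (force) has dimensions [L M T^-2].

Left side: [I^-1 L M T^-3]
Right side: [I^-1 L M T^-3]

Both sides have the same dimensions, so the equation is dimensionally consistent.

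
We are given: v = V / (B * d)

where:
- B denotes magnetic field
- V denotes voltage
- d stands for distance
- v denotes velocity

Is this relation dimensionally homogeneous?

Yes

B (magnetic field) has dimensions [I^-1 M T^-2].
V (voltage) has dimensions [I^-1 L^2 M T^-3].
d (distance) has dimensions [L].
v (velocity) has dimensions [L T^-1].

Left side: [L T^-1]
Right side: [L T^-1]

Both sides have the same dimensions, so the equation is dimensionally consistent.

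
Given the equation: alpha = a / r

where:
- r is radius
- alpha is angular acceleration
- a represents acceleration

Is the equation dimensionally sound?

Yes

r (radius) has dimensions [L].
alpha (angular acceleration) has dimensions [T^-2].
a (acceleration) has dimensions [L T^-2].

Left side: [T^-2]
Right side: [T^-2]

Both sides have the same dimensions, so the equation is dimensionally consistent.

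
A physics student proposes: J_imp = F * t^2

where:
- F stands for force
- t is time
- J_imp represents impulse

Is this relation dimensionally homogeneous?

No

F (force) has dimensions [L M T^-2].
t (time) has dimensions [T].
J_imp (impulse) has dimensions [L M T^-1].

Left side: [L M T^-1]
Right side: [L M]

The two sides have different dimensions, so the equation is NOT dimensionally consistent.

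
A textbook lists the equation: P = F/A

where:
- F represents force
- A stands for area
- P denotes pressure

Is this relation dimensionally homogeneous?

Yes

F (force) has dimensions [L M T^-2].
A (area) has dimensions [L^2].
P (pressure) has dimensions [L^-1 M T^-2].

Left side: [L^-1 M T^-2]
Right side: [L^-1 M T^-2]

Both sides have the same dimensions, so the equation is dimensionally consistent.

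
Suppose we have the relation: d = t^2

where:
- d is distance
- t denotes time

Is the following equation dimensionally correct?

No

d (distance) has dimensions [L].
t (time) has dimensions [T].

Left side: [L]
Right side: [T^2]

The two sides have different dimensions, so the equation is NOT dimensionally consistent.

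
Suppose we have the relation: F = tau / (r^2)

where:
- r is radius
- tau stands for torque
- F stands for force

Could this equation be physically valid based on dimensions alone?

No

r (radius) has dimensions [L].
tau (torque) has dimensions [L^2 M T^-2].
F (force) has dimensions [L M T^-2].

Left side: [L M T^-2]
Right side: [M T^-2]

The two sides have different dimensions, so the equation is NOT dimensionally consistent.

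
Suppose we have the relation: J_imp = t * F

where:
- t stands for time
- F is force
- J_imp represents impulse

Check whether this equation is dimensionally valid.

Yes

t (time) has dimensions [T].
F (force) has dimensions [L M T^-2].
J_imp (impulse) has dimensions [L M T^-1].

Left side: [L M T^-1]
Right side: [L M T^-1]

Both sides have the same dimensions, so the equation is dimensionally consistent.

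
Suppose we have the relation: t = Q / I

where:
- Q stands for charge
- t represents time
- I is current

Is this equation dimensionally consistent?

Yes

Q (charge) has dimensions [I T].
t (time) has dimensions [T].
I (current) has dimensions [I].

Left side: [T]
Right side: [T]

Both sides have the same dimensions, so the equation is dimensionally consistent.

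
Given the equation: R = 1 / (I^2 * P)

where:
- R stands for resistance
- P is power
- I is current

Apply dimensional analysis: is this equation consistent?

No

R (resistance) has dimensions [I^-2 L^2 M T^-3].
P (power) has dimensions [L^2 M T^-3].
I (current) has dimensions [I].

Left side: [I^-2 L^2 M T^-3]
Right side: [I^-2 L^-2 M^-1 T^3]

The two sides have different dimensions, so the equation is NOT dimensionally consistent.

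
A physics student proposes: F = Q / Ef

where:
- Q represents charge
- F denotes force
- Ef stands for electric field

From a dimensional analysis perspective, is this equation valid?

No

Q (charge) has dimensions [I T].
F (force) has dimensions [L M T^-2].
Ef (electric field) has dimensions [I^-1 L M T^-3].

Left side: [L M T^-2]
Right side: [I^2 L^-1 M^-1 T^4]

The two sides have different dimensions, so the equation is NOT dimensionally consistent.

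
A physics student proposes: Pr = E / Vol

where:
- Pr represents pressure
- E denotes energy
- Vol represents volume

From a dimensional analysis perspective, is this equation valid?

Yes

Pr (pressure) has dimensions [L^-1 M T^-2].
E (energy) has dimensions [L^2 M T^-2].
Vol (volume) has dimensions [L^3].

Left side: [L^-1 M T^-2]
Right side: [L^-1 M T^-2]

Both sides have the same dimensions, so the equation is dimensionally consistent.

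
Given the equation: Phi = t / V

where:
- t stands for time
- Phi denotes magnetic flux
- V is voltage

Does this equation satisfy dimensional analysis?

No

t (time) has dimensions [T].
Phi (magnetic flux) has dimensions [I^-1 L^2 M T^-2].
V (voltage) has dimensions [I^-1 L^2 M T^-3].

Left side: [I^-1 L^2 M T^-2]
Right side: [I L^-2 M^-1 T^4]

The two sides have different dimensions, so the equation is NOT dimensionally consistent.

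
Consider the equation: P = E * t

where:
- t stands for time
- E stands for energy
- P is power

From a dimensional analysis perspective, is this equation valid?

No

t (time) has dimensions [T].
E (energy) has dimensions [L^2 M T^-2].
P (power) has dimensions [L^2 M T^-3].

Left side: [L^2 M T^-3]
Right side: [L^2 M T^-1]

The two sides have different dimensions, so the equation is NOT dimensionally consistent.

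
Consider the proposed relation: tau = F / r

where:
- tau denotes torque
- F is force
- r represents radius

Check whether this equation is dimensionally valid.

No

tau (torque) has dimensions [L^2 M T^-2].
F (force) has dimensions [L M T^-2].
r (radius) has dimensions [L].

Left side: [L^2 M T^-2]
Right side: [M T^-2]

The two sides have different dimensions, so the equation is NOT dimensionally consistent.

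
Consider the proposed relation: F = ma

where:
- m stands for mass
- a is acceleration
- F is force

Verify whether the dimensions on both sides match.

Yes

m (mass) has dimensions [M].
a (acceleration) has dimensions [L T^-2].
F (force) has dimensions [L M T^-2].

Left side: [L M T^-2]
Right side: [L M T^-2]

Both sides have the same dimensions, so the equation is dimensionally consistent.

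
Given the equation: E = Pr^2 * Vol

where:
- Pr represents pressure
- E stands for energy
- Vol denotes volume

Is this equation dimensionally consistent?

No

Pr (pressure) has dimensions [L^-1 M T^-2].
E (energy) has dimensions [L^2 M T^-2].
Vol (volume) has dimensions [L^3].

Left side: [L^2 M T^-2]
Right side: [L M^2 T^-4]

The two sides have different dimensions, so the equation is NOT dimensionally consistent.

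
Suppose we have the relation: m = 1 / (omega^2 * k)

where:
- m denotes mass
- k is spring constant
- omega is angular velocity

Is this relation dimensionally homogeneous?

No

m (mass) has dimensions [M].
k (spring constant) has dimensions [M T^-2].
omega (angular velocity) has dimensions [T^-1].

Left side: [M]
Right side: [M^-1 T^4]

The two sides have different dimensions, so the equation is NOT dimensionally consistent.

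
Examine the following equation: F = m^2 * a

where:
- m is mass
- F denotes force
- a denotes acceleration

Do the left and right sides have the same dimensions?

No

m (mass) has dimensions [M].
F (force) has dimensions [L M T^-2].
a (acceleration) has dimensions [L T^-2].

Left side: [L M T^-2]
Right side: [L M^2 T^-2]

The two sides have different dimensions, so the equation is NOT dimensionally consistent.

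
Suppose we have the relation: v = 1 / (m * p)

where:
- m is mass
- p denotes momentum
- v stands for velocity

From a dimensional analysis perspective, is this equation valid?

No

m (mass) has dimensions [M].
p (momentum) has dimensions [L M T^-1].
v (velocity) has dimensions [L T^-1].

Left side: [L T^-1]
Right side: [L^-1 M^-2 T]

The two sides have different dimensions, so the equation is NOT dimensionally consistent.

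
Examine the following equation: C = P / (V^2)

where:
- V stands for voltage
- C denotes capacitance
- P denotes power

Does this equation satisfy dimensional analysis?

No

V (voltage) has dimensions [I^-1 L^2 M T^-3].
C (capacitance) has dimensions [I^2 L^-2 M^-1 T^4].
P (power) has dimensions [L^2 M T^-3].

Left side: [I^2 L^-2 M^-1 T^4]
Right side: [I^2 L^-2 M^-1 T^3]

The two sides have different dimensions, so the equation is NOT dimensionally consistent.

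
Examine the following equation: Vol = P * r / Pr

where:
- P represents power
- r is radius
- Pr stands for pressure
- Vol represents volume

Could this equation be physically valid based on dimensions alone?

No

P (power) has dimensions [L^2 M T^-3].
r (radius) has dimensions [L].
Pr (pressure) has dimensions [L^-1 M T^-2].
Vol (volume) has dimensions [L^3].

Left side: [L^3]
Right side: [L^4 T^-1]

The two sides have different dimensions, so the equation is NOT dimensionally consistent.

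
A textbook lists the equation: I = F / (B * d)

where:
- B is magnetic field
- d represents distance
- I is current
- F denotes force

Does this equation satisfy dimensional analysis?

Yes

B (magnetic field) has dimensions [I^-1 M T^-2].
d (distance) has dimensions [L].
I (current) has dimensions [I].
F (force) has dimensions [L M T^-2].

Left side: [I]
Right side: [I]

Both sides have the same dimensions, so the equation is dimensionally consistent.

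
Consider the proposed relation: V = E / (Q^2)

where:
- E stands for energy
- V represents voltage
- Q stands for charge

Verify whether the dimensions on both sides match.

No

E (energy) has dimensions [L^2 M T^-2].
V (voltage) has dimensions [I^-1 L^2 M T^-3].
Q (charge) has dimensions [I T].

Left side: [I^-1 L^2 M T^-3]
Right side: [I^-2 L^2 M T^-4]

The two sides have different dimensions, so the equation is NOT dimensionally consistent.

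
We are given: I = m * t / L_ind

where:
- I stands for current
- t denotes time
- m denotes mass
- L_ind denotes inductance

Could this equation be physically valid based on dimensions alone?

No

I (current) has dimensions [I].
t (time) has dimensions [T].
m (mass) has dimensions [M].
L_ind (inductance) has dimensions [I^-2 L^2 M T^-2].

Left side: [I]
Right side: [I^2 L^-2 T^3]

The two sides have different dimensions, so the equation is NOT dimensionally consistent.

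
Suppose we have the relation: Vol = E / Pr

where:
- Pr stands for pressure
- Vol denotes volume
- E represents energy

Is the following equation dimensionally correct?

Yes

Pr (pressure) has dimensions [L^-1 M T^-2].
Vol (volume) has dimensions [L^3].
E (energy) has dimensions [L^2 M T^-2].

Left side: [L^3]
Right side: [L^3]

Both sides have the same dimensions, so the equation is dimensionally consistent.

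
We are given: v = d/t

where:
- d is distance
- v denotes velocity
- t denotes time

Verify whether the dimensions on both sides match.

Yes

d (distance) has dimensions [L].
v (velocity) has dimensions [L T^-1].
t (time) has dimensions [T].

Left side: [L T^-1]
Right side: [L T^-1]

Both sides have the same dimensions, so the equation is dimensionally consistent.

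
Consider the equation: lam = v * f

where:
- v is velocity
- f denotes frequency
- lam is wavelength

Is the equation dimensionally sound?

No

v (velocity) has dimensions [L T^-1].
f (frequency) has dimensions [T^-1].
lam (wavelength) has dimensions [L].

Left side: [L]
Right side: [L T^-2]

The two sides have different dimensions, so the equation is NOT dimensionally consistent.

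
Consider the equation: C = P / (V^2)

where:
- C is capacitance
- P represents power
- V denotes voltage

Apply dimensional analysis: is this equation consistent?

No

C (capacitance) has dimensions [I^2 L^-2 M^-1 T^4].
P (power) has dimensions [L^2 M T^-3].
V (voltage) has dimensions [I^-1 L^2 M T^-3].

Left side: [I^2 L^-2 M^-1 T^4]
Right side: [I^2 L^-2 M^-1 T^3]

The two sides have different dimensions, so the equation is NOT dimensionally consistent.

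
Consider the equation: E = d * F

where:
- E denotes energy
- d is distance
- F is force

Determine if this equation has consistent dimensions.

Yes

E (energy) has dimensions [L^2 M T^-2].
d (distance) has dimensions [L].
F (force) has dimensions [L M T^-2].

Left side: [L^2 M T^-2]
Right side: [L^2 M T^-2]

Both sides have the same dimensions, so the equation is dimensionally consistent.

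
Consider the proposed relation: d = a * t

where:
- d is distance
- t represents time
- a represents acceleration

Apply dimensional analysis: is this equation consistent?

No

d (distance) has dimensions [L].
t (time) has dimensions [T].
a (acceleration) has dimensions [L T^-2].

Left side: [L]
Right side: [L T^-1]

The two sides have different dimensions, so the equation is NOT dimensionally consistent.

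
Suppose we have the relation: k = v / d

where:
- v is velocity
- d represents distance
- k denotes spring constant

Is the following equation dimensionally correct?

No

v (velocity) has dimensions [L T^-1].
d (distance) has dimensions [L].
k (spring constant) has dimensions [M T^-2].

Left side: [M T^-2]
Right side: [T^-1]

The two sides have different dimensions, so the equation is NOT dimensionally consistent.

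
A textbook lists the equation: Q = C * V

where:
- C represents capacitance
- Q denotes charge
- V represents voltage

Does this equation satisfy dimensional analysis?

Yes

C (capacitance) has dimensions [I^2 L^-2 M^-1 T^4].
Q (charge) has dimensions [I T].
V (voltage) has dimensions [I^-1 L^2 M T^-3].

Left side: [I T]
Right side: [I T]

Both sides have the same dimensions, so the equation is dimensionally consistent.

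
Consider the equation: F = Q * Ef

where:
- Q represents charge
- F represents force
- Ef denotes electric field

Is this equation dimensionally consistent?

Yes

Q (charge) has dimensions [I T].
F (force) has dimensions [L M T^-2].
Ef (electric field) has dimensions [I^-1 L M T^-3].

Left side: [L M T^-2]
Right side: [L M T^-2]

Both sides have the same dimensions, so the equation is dimensionally consistent.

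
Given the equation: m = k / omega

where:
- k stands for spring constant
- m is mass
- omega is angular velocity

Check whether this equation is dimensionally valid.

No

k (spring constant) has dimensions [M T^-2].
m (mass) has dimensions [M].
omega (angular velocity) has dimensions [T^-1].

Left side: [M]
Right side: [M T^-1]

The two sides have different dimensions, so the equation is NOT dimensionally consistent.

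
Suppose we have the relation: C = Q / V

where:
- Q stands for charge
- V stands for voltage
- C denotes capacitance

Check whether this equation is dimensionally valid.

Yes

Q (charge) has dimensions [I T].
V (voltage) has dimensions [I^-1 L^2 M T^-3].
C (capacitance) has dimensions [I^2 L^-2 M^-1 T^4].

Left side: [I^2 L^-2 M^-1 T^4]
Right side: [I^2 L^-2 M^-1 T^4]

Both sides have the same dimensions, so the equation is dimensionally consistent.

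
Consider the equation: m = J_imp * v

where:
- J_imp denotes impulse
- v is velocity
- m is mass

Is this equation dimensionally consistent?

No

J_imp (impulse) has dimensions [L M T^-1].
v (velocity) has dimensions [L T^-1].
m (mass) has dimensions [M].

Left side: [M]
Right side: [L^2 M T^-2]

The two sides have different dimensions, so the equation is NOT dimensionally consistent.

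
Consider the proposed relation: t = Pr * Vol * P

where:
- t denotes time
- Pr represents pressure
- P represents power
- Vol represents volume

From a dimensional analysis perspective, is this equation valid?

No

t (time) has dimensions [T].
Pr (pressure) has dimensions [L^-1 M T^-2].
P (power) has dimensions [L^2 M T^-3].
Vol (volume) has dimensions [L^3].

Left side: [T]
Right side: [L^4 M^2 T^-5]

The two sides have different dimensions, so the equation is NOT dimensionally consistent.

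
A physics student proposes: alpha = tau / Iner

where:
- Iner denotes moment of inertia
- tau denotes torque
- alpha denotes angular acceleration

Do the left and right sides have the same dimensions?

Yes

Iner (moment of inertia) has dimensions [L^2 M].
tau (torque) has dimensions [L^2 M T^-2].
alpha (angular acceleration) has dimensions [T^-2].

Left side: [T^-2]
Right side: [T^-2]

Both sides have the same dimensions, so the equation is dimensionally consistent.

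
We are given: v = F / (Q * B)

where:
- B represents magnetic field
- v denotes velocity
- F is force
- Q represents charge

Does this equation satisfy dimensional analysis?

Yes

B (magnetic field) has dimensions [I^-1 M T^-2].
v (velocity) has dimensions [L T^-1].
F (force) has dimensions [L M T^-2].
Q (charge) has dimensions [I T].

Left side: [L T^-1]
Right side: [L T^-1]

Both sides have the same dimensions, so the equation is dimensionally consistent.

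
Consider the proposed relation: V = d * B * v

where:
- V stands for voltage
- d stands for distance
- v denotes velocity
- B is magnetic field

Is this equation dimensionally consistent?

Yes

V (voltage) has dimensions [I^-1 L^2 M T^-3].
d (distance) has dimensions [L].
v (velocity) has dimensions [L T^-1].
B (magnetic field) has dimensions [I^-1 M T^-2].

Left side: [I^-1 L^2 M T^-3]
Right side: [I^-1 L^2 M T^-3]

Both sides have the same dimensions, so the equation is dimensionally consistent.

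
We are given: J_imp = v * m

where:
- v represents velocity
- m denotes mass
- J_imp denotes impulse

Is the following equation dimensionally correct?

Yes

v (velocity) has dimensions [L T^-1].
m (mass) has dimensions [M].
J_imp (impulse) has dimensions [L M T^-1].

Left side: [L M T^-1]
Right side: [L M T^-1]

Both sides have the same dimensions, so the equation is dimensionally consistent.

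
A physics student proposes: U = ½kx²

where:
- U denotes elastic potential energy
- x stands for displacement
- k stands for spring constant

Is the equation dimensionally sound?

Yes

U (elastic potential energy) has dimensions [L^2 M T^-2].
x (displacement) has dimensions [L].
k (spring constant) has dimensions [M T^-2].

Left side: [L^2 M T^-2]
Right side: [L^2 M T^-2]

Both sides have the same dimensions, so the equation is dimensionally consistent.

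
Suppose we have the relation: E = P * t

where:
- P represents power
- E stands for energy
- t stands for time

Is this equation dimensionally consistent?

Yes

P (power) has dimensions [L^2 M T^-3].
E (energy) has dimensions [L^2 M T^-2].
t (time) has dimensions [T].

Left side: [L^2 M T^-2]
Right side: [L^2 M T^-2]

Both sides have the same dimensions, so the equation is dimensionally consistent.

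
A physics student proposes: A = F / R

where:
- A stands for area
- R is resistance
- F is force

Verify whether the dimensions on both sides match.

No

A (area) has dimensions [L^2].
R (resistance) has dimensions [I^-2 L^2 M T^-3].
F (force) has dimensions [L M T^-2].

Left side: [L^2]
Right side: [I^2 L^-1 T]

The two sides have different dimensions, so the equation is NOT dimensionally consistent.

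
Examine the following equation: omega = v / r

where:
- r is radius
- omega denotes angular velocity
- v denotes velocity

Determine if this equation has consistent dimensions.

Yes

r (radius) has dimensions [L].
omega (angular velocity) has dimensions [T^-1].
v (velocity) has dimensions [L T^-1].

Left side: [T^-1]
Right side: [T^-1]

Both sides have the same dimensions, so the equation is dimensionally consistent.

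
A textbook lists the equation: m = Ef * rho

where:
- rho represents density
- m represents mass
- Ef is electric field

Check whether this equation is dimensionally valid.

No

rho (density) has dimensions [L^-3 M].
m (mass) has dimensions [M].
Ef (electric field) has dimensions [I^-1 L M T^-3].

Left side: [M]
Right side: [I^-1 L^-2 M^2 T^-3]

The two sides have different dimensions, so the equation is NOT dimensionally consistent.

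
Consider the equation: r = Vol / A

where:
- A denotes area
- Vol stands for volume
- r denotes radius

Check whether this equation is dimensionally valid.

Yes

A (area) has dimensions [L^2].
Vol (volume) has dimensions [L^3].
r (radius) has dimensions [L].

Left side: [L]
Right side: [L]

Both sides have the same dimensions, so the equation is dimensionally consistent.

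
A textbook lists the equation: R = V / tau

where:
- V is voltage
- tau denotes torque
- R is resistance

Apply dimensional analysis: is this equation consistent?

No

V (voltage) has dimensions [I^-1 L^2 M T^-3].
tau (torque) has dimensions [L^2 M T^-2].
R (resistance) has dimensions [I^-2 L^2 M T^-3].

Left side: [I^-2 L^2 M T^-3]
Right side: [I^-1 T^-1]

The two sides have different dimensions, so the equation is NOT dimensionally consistent.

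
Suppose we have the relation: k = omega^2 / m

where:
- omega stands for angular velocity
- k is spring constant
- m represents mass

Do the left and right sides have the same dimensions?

No

omega (angular velocity) has dimensions [T^-1].
k (spring constant) has dimensions [M T^-2].
m (mass) has dimensions [M].

Left side: [M T^-2]
Right side: [M^-1 T^-2]

The two sides have different dimensions, so the equation is NOT dimensionally consistent.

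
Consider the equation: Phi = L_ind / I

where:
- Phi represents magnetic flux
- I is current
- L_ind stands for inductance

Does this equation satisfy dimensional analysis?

No

Phi (magnetic flux) has dimensions [I^-1 L^2 M T^-2].
I (current) has dimensions [I].
L_ind (inductance) has dimensions [I^-2 L^2 M T^-2].

Left side: [I^-1 L^2 M T^-2]
Right side: [I^-3 L^2 M T^-2]

The two sides have different dimensions, so the equation is NOT dimensionally consistent.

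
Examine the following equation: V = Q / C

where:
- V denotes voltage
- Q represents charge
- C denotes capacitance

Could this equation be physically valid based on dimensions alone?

Yes

V (voltage) has dimensions [I^-1 L^2 M T^-3].
Q (charge) has dimensions [I T].
C (capacitance) has dimensions [I^2 L^-2 M^-1 T^4].

Left side: [I^-1 L^2 M T^-3]
Right side: [I^-1 L^2 M T^-3]

Both sides have the same dimensions, so the equation is dimensionally consistent.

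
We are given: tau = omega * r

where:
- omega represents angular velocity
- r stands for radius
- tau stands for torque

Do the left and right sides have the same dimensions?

No

omega (angular velocity) has dimensions [T^-1].
r (radius) has dimensions [L].
tau (torque) has dimensions [L^2 M T^-2].

Left side: [L^2 M T^-2]
Right side: [L T^-1]

The two sides have different dimensions, so the equation is NOT dimensionally consistent.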